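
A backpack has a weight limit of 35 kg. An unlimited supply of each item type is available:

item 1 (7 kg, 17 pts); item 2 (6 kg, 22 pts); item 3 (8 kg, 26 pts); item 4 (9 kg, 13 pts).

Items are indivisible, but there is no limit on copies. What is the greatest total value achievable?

Best value-per-unit is item 2 at 22/6; filling with it alone gives 5×22 = 110.
Optimal mix: 3×item 2 + 2×item 3 → weight 34, value 118.

118 pts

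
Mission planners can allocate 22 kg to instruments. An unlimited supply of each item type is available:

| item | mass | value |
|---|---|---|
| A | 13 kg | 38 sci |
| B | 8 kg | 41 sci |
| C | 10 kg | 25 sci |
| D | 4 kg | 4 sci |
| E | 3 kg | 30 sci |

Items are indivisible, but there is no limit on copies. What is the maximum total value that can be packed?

Best value-per-unit is E at 30/3, and filling with it alone uses mass 7×3=21. No mix of the others beats 7×30 = 210.

210 sci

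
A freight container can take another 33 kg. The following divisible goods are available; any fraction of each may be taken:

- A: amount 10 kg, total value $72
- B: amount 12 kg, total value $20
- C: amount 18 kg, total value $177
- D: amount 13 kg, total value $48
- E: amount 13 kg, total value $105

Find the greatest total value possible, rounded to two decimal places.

Take in order of value per unit:
- C (177/18 per unit): all 18 → value 177, running total 177.00
- E (105/13 per unit): all 13 → value 105, running total 282.00
- A (72/10 per unit): 2 of 10 → value 2×72/10 = 14.4000, running total 296.40
Total 296.40.

296.40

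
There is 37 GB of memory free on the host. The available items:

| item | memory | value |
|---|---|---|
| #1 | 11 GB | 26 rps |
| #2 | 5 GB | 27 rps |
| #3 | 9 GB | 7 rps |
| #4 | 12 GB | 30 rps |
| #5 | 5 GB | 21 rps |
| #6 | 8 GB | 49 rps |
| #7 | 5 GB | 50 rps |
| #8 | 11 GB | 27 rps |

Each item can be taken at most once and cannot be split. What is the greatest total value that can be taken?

Check high-value combinations within 37 GB:
- #2+#4+#5+#6+#7: memory 5+12+5+8+5=35, value 27+30+21+49+50=177
- #2+#5+#6+#7+#8: memory 5+5+8+5+11=34, value 27+21+49+50+27=174
- #1+#2+#5+#6+#7: memory 11+5+5+8+5=34, value 26+27+21+49+50=173
- #2+#4+#6+#7: memory 5+12+8+5=30, value 27+30+49+50=156
- #4+#6+#7+#8: memory 12+8+5+11=36, value 30+49+50+27=156
Best: 177 rps.

177 rps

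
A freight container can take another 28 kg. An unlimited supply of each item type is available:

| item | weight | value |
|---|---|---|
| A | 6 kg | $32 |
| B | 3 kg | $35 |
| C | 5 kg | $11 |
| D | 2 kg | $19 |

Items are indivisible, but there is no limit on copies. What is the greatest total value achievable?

$318

Best value-per-unit is B at 35/3; filling with it alone gives 9×35 = 315.
Optimal mix: 8×B + 2×D → weight 28, value 318.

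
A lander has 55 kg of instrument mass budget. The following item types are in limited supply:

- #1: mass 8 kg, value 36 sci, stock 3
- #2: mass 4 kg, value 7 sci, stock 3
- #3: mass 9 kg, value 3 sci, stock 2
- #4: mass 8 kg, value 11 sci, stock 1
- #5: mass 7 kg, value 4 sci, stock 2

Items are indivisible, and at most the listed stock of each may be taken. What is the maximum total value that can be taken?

Top feasible selections:
- 3×#1 + 3×#2 + 1×#4 + 1×#5: mass 51, value 144
- 3×#1 + 3×#2 + 1×#3 + 1×#4: mass 53, value 143
- 3×#1 + 2×#2 + 1×#4 + 2×#5: mass 54, value 141
- 3×#1 + 3×#2 + 1×#4: mass 44, value 140
Best: 144 sci.

144 sci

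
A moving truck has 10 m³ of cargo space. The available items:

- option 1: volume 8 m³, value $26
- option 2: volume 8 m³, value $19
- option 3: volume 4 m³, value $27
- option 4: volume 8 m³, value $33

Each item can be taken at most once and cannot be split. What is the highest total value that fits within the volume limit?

$33

Check high-value combinations within 10 m³:
- option 4: volume 8, value 33
- option 3: volume 4, value 27
- option 1: volume 8, value 26
Best: $33.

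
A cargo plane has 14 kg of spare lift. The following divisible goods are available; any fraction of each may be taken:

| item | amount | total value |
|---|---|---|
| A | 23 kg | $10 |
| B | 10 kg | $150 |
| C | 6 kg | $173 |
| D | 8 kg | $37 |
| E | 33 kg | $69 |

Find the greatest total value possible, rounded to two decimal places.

293.00

Take in order of value per unit:
- C (173/6 per unit): all 6 → value 173, running total 173.00
- B (150/10 per unit): 8 of 10 → value 8×150/10 = 120.0000, running total 293.00
Total 293.00.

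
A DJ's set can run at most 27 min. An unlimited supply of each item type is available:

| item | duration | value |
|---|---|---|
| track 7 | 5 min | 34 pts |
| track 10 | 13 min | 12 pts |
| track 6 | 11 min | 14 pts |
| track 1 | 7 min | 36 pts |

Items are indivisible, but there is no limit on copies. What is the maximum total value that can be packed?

172 pts

Best value-per-unit is track 7 at 34/5; filling with it alone gives 5×34 = 170.
Optimal mix: 4×track 7 + 1×track 1 → duration 27, value 172.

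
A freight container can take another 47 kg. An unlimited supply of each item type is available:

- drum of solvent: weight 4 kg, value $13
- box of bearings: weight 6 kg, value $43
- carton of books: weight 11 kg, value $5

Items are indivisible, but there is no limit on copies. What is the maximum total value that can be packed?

Best value-per-unit is box of bearings at 43/6; filling with it alone gives 7×43 = 301.
Optimal mix: 1×drum of solvent + 7×box of bearings → weight 46, value 314.

$314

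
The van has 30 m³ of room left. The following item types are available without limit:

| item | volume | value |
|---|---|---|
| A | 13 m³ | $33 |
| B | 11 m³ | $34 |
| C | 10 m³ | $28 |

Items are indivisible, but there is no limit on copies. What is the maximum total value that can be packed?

$84

Best value-per-unit is B at 34/11; filling with it alone gives 2×34 = 68.
Optimal mix: 3×C → volume 30, value 84.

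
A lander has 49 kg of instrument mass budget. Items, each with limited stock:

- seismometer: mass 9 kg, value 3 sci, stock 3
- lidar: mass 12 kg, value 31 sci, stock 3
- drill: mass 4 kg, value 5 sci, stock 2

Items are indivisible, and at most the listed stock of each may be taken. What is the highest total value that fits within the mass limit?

Best selections within mass 49 and stock limits:
- 3×lidar + 2×drill: mass 44, value 103
- 1×seismometer + 3×lidar + 1×drill: mass 49, value 101
- 3×lidar + 1×drill: mass 40, value 98
- 1×seismometer + 3×lidar: mass 45, value 96
Best: 103 sci.

103 sci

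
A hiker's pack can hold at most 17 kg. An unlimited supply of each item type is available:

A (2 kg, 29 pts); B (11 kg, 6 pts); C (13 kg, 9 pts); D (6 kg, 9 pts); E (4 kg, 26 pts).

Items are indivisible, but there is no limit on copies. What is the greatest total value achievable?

Best value-per-unit is A at 29/2, and filling with it alone uses weight 8×2=16. No mix of the others beats 8×29 = 232.

232 pts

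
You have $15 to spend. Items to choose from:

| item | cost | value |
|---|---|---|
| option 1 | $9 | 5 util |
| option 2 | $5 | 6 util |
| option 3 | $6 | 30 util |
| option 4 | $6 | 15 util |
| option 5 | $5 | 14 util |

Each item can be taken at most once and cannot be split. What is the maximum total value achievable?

45 util

Check high-value combinations within $15:
- option 3+option 4: cost 6+6=12, value 30+15=45
- option 3+option 5: cost 6+5=11, value 30+14=44
- option 2+option 3: cost 5+6=11, value 6+30=36
- option 1+option 3: cost 9+6=15, value 5+30=35
Best: 45 util.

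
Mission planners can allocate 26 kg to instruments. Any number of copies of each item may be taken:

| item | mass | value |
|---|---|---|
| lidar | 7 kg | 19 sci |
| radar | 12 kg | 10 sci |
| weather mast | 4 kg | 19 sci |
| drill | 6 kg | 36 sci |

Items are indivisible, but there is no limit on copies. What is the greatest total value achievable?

146 sci

Best value-per-unit is drill at 36/6; filling with it alone gives 4×36 = 144.
Optimal mix: 2×weather mast + 3×drill → mass 26, value 146.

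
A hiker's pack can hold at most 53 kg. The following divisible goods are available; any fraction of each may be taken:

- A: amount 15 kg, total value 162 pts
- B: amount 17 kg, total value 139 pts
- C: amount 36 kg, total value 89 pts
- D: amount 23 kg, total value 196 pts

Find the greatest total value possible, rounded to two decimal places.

480.65

Take in order of value per unit:
- A (162/15 per unit): all 15 → value 162, running total 162.00
- D (196/23 per unit): all 23 → value 196, running total 358.00
- B (139/17 per unit): 15 of 17 → value 15×139/17 = 122.6471, running total 480.65
Total 480.65.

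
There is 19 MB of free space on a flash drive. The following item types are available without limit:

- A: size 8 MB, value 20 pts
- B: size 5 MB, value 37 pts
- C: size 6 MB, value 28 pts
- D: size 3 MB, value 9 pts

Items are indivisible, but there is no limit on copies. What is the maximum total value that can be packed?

120 pts

Best value-per-unit is B at 37/5; filling with it alone gives 3×37 = 111.
Optimal mix: 3×B + 1×D → size 18, value 120.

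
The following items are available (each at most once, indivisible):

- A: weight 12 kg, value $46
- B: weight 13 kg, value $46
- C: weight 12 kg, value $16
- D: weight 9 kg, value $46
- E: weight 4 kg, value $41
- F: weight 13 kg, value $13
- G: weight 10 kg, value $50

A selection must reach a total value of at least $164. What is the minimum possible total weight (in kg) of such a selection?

Subsets with value ≥ 164, sorted by total weight:
- A+D+E+G: weight 35, value 183
- B+D+E+G: weight 36, value 183
Minimum weight: 35 kg.

35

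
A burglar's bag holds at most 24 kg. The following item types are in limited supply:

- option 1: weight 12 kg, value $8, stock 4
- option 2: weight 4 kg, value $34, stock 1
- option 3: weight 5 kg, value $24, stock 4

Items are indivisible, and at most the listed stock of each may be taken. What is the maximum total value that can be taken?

Best selections within weight 24 and stock limits:
- 1×option 2 + 4×option 3: weight 24, value 130
- 1×option 2 + 3×option 3: weight 19, value 106
- 4×option 3: weight 20, value 96
Best: $130.

$130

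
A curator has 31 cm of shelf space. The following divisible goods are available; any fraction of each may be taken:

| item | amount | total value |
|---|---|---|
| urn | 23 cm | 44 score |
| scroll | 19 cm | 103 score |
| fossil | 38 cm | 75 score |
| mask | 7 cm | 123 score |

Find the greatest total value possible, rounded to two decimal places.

Take in order of value per unit:
- mask (123/7 per unit): all 7 → value 123, running total 123.00
- scroll (103/19 per unit): all 19 → value 103, running total 226.00
- fossil (75/38 per unit): 5 of 38 → value 5×75/38 = 9.8684, running total 235.87
Total 235.87.

235.87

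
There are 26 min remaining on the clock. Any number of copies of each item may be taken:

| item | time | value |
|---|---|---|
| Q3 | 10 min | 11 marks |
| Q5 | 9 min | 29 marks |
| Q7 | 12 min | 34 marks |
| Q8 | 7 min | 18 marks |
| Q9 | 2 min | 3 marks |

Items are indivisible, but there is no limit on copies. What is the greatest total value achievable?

Best value-per-unit is Q5 at 29/9; filling with it alone gives 2×29 = 58.
Optimal mix: 2×Q5 + 1×Q8 → time 25, value 76.

76 marks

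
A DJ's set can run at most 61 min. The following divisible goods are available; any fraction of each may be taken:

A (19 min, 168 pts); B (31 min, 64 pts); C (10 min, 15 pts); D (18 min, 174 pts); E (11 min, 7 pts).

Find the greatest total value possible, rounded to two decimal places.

Take in order of value per unit:
- D (174/18 per unit): all 18 → value 174, running total 174.00
- A (168/19 per unit): all 19 → value 168, running total 342.00
- B (64/31 per unit): 24 of 31 → value 24×64/31 = 49.5484, running total 391.55
Total 391.55.

391.55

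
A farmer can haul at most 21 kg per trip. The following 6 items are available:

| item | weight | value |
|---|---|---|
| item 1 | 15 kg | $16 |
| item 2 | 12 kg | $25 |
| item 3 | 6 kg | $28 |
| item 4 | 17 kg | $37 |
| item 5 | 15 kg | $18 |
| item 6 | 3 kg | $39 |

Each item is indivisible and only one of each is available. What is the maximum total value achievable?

This is a 0/1 knapsack; check combinations near the capacity.
- item 2+item 3+item 6: weight 12+6+3=21, value 25+28+39=92
- item 4+item 6: weight 17+3=20, value 37+39=76
- item 3+item 6: weight 6+3=9, value 28+39=67
- item 2+item 6: weight 12+3=15, value 25+39=64
- item 5+item 6: weight 15+3=18, value 18+39=57
Best: $92.

$92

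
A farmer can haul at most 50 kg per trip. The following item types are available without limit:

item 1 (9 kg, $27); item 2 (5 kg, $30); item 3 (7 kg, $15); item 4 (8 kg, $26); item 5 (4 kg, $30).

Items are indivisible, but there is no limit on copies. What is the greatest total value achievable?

Best value-per-unit is item 5 at 30/4; filling with it alone gives 12×30 = 360.
Optimal mix: 2×item 2 + 10×item 5 → weight 50, value 360.

$360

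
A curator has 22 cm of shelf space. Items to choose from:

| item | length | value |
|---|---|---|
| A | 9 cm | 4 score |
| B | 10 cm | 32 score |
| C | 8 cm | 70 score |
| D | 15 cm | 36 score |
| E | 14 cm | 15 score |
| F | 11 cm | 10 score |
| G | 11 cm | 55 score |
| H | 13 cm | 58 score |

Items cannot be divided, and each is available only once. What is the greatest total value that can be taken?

128 score

Check high-value combinations within 22 cm:
- C+H: length 8+13=21, value 70+58=128
- C+G: length 8+11=19, value 70+55=125
- B+C: length 10+8=18, value 32+70=102
Best: 128 score.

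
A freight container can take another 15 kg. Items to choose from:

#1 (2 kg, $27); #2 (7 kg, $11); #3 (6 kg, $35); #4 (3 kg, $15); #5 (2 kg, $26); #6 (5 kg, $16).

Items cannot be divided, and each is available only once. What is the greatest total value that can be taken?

Check high-value combinations within 15 kg:
- #1+#3+#5+#6: weight 2+6+2+5=15, value 27+35+26+16=104
- #1+#3+#4+#5: weight 2+6+3+2=13, value 27+35+15+26=103
- #1+#3+#5: weight 2+6+2=10, value 27+35+26=88
- #1+#4+#5+#6: weight 2+3+2+5=12, value 27+15+26+16=84
Best: $104.

$104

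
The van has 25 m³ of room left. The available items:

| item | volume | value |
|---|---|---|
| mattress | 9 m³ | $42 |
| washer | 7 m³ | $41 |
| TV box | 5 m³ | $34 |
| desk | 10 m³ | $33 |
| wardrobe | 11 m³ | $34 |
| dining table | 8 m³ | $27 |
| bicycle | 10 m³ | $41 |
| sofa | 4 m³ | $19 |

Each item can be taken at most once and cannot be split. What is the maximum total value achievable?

Check high-value combinations within 25 m³:
- mattress+washer+TV box+sofa: volume 9+7+5+4=25, value 42+41+34+19=136
- washer+TV box+dining table+sofa: volume 7+5+8+4=24, value 41+34+27+19=121
- mattress+washer+TV box: volume 9+7+5=21, value 42+41+34=117
- mattress+TV box+bicycle: volume 9+5+10=24, value 42+34+41=117
Best: $136.

$136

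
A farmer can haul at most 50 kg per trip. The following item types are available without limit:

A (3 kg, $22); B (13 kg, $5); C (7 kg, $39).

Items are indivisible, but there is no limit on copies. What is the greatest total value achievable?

$352

Best value-per-unit is A at 22/3, and filling with it alone uses weight 16×3=48. No mix of the others beats 16×22 = 352.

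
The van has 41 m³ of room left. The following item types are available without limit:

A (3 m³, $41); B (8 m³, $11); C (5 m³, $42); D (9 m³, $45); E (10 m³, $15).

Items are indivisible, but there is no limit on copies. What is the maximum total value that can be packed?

Best value-per-unit is A at 41/3; filling with it alone gives 13×41 = 533.
Optimal mix: 12×A + 1×C → volume 41, value 534.

$534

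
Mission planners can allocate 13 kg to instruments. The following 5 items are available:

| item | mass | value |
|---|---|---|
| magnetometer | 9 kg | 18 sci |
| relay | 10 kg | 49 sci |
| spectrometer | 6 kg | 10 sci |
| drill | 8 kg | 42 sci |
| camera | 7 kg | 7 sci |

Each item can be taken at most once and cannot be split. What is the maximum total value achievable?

49 sci

This is a 0/1 knapsack; check combinations near the capacity.
- relay: mass 10, value 49
- drill: mass 8, value 42
- magnetometer: mass 9, value 18
- spectrometer+camera: mass 6+7=13, value 10+7=17
Best: 49 sci.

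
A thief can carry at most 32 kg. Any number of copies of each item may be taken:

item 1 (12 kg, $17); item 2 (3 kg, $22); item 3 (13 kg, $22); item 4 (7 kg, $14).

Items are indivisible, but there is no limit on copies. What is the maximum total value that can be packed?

$220

Best value-per-unit is item 2 at 22/3, and filling with it alone uses weight 10×3=30. No mix of the others beats 10×22 = 220.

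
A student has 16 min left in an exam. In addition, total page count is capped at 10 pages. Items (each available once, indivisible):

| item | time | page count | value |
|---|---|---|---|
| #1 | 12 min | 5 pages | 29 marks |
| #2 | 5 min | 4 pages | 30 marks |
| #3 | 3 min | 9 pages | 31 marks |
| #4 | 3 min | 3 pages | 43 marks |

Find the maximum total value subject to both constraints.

73 marks

Feasible sets respecting both limits:
- #2+#4: time 8, page count 7, value 73
- #1+#4: time 15, page count 8, value 72
- #4: time 3, page count 3, value 43
- #3: time 3, page count 9, value 31
Best: 73 marks.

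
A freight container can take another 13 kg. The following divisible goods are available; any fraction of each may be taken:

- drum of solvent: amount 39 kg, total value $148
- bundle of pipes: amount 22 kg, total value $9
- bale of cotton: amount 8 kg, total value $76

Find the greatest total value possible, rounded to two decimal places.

94.97

Take in order of value per unit:
- bale of cotton (76/8 per unit): all 8 → value 76, running total 76.00
- drum of solvent (148/39 per unit): 5 of 39 → value 5×148/39 = 18.9744, running total 94.97
Total 94.97.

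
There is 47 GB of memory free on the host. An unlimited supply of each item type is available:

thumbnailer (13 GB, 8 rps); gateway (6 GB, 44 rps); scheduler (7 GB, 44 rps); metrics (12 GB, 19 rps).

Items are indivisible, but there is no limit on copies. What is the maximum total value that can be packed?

Best value-per-unit is gateway at 44/6, and filling with it alone uses memory 7×6=42. No mix of the others beats 7×44 = 308.

308 rps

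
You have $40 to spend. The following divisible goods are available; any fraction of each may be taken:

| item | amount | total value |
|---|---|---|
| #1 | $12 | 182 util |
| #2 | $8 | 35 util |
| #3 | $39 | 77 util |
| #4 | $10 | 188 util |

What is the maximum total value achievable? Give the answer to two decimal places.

Take in order of value per unit:
- #4 (188/10 per unit): all 10 → value 188, running total 188.00
- #1 (182/12 per unit): all 12 → value 182, running total 370.00
- #2 (35/8 per unit): all 8 → value 35, running total 405.00
- #3 (77/39 per unit): 10 of 39 → value 10×77/39 = 19.7436, running total 424.74
Total 424.74.

424.74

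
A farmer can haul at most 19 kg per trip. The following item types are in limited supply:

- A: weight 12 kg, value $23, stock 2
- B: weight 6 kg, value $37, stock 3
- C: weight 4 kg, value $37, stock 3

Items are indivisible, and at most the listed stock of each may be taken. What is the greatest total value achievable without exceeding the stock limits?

Top feasible selections:
- 1×B + 3×C: weight 18, value 148
- 3×C: weight 12, value 111
- 1×B + 2×C: weight 14, value 111
Best: $148.

$148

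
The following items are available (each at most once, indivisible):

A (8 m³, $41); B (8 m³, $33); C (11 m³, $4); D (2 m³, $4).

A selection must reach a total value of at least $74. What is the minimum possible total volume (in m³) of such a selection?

16

Subsets with value ≥ 74, sorted by total volume:
- A+B: volume 16, value 74
- A+B+D: volume 18, value 78
- A+B+C: volume 27, value 78
Minimum volume: 16 m³.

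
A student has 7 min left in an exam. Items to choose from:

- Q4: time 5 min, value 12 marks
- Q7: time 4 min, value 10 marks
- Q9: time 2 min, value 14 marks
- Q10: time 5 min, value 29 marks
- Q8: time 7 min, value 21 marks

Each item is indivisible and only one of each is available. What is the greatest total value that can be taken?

Check high-value combinations within 7 min:
- Q9+Q10: time 2+5=7, value 14+29=43
- Q10: time 5, value 29
- Q4+Q9: time 5+2=7, value 12+14=26
- Q7+Q9: time 4+2=6, value 10+14=24
- Q8: time 7, value 21
Best: 43 marks.

43 marks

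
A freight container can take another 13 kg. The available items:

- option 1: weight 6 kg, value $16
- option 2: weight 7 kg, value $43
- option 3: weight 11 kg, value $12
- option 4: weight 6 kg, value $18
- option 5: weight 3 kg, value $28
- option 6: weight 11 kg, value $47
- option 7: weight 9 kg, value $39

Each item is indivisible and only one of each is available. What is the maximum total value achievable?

Check high-value combinations within 13 kg:
- option 2+option 5: weight 7+3=10, value 43+28=71
- option 5+option 7: weight 3+9=12, value 28+39=67
- option 2+option 4: weight 7+6=13, value 43+18=61
- option 1+option 2: weight 6+7=13, value 16+43=59
Best: $71.

$71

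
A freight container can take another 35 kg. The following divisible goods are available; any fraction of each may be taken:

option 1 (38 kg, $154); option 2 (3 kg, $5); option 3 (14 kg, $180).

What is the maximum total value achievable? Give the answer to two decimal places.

Take in order of value per unit:
- option 3 (180/14 per unit): all 14 → value 180, running total 180.00
- option 1 (154/38 per unit): 21 of 38 → value 21×154/38 = 85.1053, running total 265.11
Total 265.11.

265.11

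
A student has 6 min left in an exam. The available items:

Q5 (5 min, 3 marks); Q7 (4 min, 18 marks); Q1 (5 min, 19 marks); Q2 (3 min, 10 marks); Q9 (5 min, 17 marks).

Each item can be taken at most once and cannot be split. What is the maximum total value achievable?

This is a 0/1 knapsack; check combinations near the capacity.
- Q1: time 5, value 19
- Q7: time 4, value 18
- Q9: time 5, value 17
- Q2: time 3, value 10
Best: 19 marks.

19 marks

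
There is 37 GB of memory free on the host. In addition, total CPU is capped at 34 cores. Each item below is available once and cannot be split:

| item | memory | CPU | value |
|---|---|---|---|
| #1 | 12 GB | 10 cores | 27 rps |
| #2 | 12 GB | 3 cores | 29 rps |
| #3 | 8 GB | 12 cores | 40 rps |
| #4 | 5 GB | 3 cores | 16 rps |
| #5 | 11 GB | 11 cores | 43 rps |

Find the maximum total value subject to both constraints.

Feasible sets respecting both limits:
- #2+#3+#4+#5: memory 36, CPU 29, value 128
- #1+#2+#3+#4: memory 37, CPU 28, value 112
- #2+#3+#5: memory 31, CPU 26, value 112
- #1+#3+#5: memory 31, CPU 33, value 110
Best: 128 rps.

128 rps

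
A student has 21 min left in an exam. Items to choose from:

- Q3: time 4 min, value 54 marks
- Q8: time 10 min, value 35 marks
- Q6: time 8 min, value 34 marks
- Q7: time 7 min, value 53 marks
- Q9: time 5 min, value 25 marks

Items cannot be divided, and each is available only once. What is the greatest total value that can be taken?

142 marks

Check high-value combinations within 21 min:
- Q3+Q8+Q7: time 4+10+7=21, value 54+35+53=142
- Q3+Q6+Q7: time 4+8+7=19, value 54+34+53=141
- Q3+Q7+Q9: time 4+7+5=16, value 54+53+25=132
Best: 142 marks.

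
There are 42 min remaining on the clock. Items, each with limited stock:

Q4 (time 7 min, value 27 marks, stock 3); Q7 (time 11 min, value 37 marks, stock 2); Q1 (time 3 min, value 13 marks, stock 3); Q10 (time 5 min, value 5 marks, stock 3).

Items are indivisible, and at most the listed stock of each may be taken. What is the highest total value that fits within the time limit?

Top feasible selections:
- 3×Q4 + 1×Q7 + 3×Q1: time 41, value 157
- 2×Q4 + 2×Q7 + 2×Q1: time 42, value 154
- 3×Q4 + 1×Q7 + 2×Q1: time 38, value 144
- 2×Q4 + 2×Q7 + 1×Q1: time 39, value 141
Best: 157 marks.

157 marks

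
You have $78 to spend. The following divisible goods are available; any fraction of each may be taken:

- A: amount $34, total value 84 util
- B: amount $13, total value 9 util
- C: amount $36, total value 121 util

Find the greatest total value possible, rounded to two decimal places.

210.54

Take in order of value per unit:
- C (121/36 per unit): all 36 → value 121, running total 121.00
- A (84/34 per unit): all 34 → value 84, running total 205.00
- B (9/13 per unit): 8 of 13 → value 8×9/13 = 5.5385, running total 210.54
Total 210.54.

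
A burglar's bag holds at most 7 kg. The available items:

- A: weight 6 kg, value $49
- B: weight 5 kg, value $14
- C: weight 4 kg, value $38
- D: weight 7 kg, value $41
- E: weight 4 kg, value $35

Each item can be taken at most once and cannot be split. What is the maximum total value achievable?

Check high-value combinations within 7 kg:
- A: weight 6, value 49
- D: weight 7, value 41
- C: weight 4, value 38
- E: weight 4, value 35
- B: weight 5, value 14
Best: $49.

$49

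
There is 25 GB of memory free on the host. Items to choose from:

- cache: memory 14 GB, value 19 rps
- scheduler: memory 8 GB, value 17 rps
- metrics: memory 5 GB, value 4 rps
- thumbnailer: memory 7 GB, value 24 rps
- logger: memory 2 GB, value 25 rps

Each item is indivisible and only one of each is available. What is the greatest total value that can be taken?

70 rps

This is a 0/1 knapsack; check combinations near the capacity.
- scheduler+metrics+thumbnailer+logger: memory 8+5+7+2=22, value 17+4+24+25=70
- cache+thumbnailer+logger: memory 14+7+2=23, value 19+24+25=68
- scheduler+thumbnailer+logger: memory 8+7+2=17, value 17+24+25=66
- cache+scheduler+logger: memory 14+8+2=24, value 19+17+25=61
Best: 70 rps.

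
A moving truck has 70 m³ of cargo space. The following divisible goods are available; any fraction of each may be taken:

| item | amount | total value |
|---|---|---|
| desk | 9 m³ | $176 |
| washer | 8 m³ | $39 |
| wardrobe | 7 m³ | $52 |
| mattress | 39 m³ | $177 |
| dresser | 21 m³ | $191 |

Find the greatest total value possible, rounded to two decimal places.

Take in order of value per unit:
- desk (176/9 per unit): all 9 → value 176, running total 176.00
- dresser (191/21 per unit): all 21 → value 191, running total 367.00
- wardrobe (52/7 per unit): all 7 → value 52, running total 419.00
- washer (39/8 per unit): all 8 → value 39, running total 458.00
- mattress (177/39 per unit): 25 of 39 → value 25×177/39 = 113.4615, running total 571.46
Total 571.46.

571.46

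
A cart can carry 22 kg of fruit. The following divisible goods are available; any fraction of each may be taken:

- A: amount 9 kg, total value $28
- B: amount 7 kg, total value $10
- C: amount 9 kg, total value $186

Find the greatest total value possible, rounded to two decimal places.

Take in order of value per unit:
- C (186/9 per unit): all 9 → value 186, running total 186.00
- A (28/9 per unit): all 9 → value 28, running total 214.00
- B (10/7 per unit): 4 of 7 → value 4×10/7 = 5.7143, running total 219.71
Total 219.71.

219.71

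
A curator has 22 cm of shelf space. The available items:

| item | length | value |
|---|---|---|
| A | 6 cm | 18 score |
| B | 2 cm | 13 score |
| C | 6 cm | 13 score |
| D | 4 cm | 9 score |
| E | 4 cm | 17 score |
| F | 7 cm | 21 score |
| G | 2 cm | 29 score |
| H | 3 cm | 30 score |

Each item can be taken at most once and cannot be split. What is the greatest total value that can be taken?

119 score

Check high-value combinations within 22 cm:
- B+D+E+F+G+H: length 2+4+4+7+2+3=22, value 13+9+17+21+29+30=119
- A+B+D+E+G+H: length 6+2+4+4+2+3=21, value 18+13+9+17+29+30=116
- A+E+F+G+H: length 6+4+7+2+3=22, value 18+17+21+29+30=115
- A+B+F+G+H: length 6+2+7+2+3=20, value 18+13+21+29+30=111
- B+C+D+E+G+H: length 2+6+4+4+2+3=21, value 13+13+9+17+29+30=111
Best: 119 score.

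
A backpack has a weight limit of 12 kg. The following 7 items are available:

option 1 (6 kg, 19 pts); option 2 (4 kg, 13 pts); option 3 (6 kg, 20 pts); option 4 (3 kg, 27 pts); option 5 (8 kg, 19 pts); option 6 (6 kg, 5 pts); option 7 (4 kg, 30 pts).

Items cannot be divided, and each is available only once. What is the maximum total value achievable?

70 pts

This is a 0/1 knapsack; check combinations near the capacity.
- option 2+option 4+option 7: weight 4+3+4=11, value 13+27+30=70
- option 4+option 7: weight 3+4=7, value 27+30=57
- option 3+option 7: weight 6+4=10, value 20+30=50
- option 1+option 7: weight 6+4=10, value 19+30=49
Best: 70 pts.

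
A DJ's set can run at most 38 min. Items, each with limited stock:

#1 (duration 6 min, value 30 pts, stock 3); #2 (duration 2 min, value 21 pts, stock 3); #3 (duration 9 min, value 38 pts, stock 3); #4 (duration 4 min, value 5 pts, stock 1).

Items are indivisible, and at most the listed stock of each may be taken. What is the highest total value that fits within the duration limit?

199 pts

Top feasible selections:
- 2×#1 + 3×#2 + 2×#3: duration 36, value 199
- 3×#1 + 3×#2 + 1×#3 + 1×#4: duration 37, value 196
- 3×#1 + 3×#2 + 1×#3: duration 33, value 191
- 3×#1 + 1×#2 + 2×#3: duration 38, value 187
Best: 199 pts.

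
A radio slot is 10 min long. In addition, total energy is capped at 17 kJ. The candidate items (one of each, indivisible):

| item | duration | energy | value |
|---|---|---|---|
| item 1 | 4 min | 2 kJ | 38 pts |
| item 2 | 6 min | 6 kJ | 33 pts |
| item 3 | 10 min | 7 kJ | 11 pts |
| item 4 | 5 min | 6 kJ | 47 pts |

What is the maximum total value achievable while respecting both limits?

85 pts

Feasible sets respecting both limits:
- item 1+item 4: duration 9, energy 8, value 85
- item 1+item 2: duration 10, energy 8, value 71
- item 4: duration 5, energy 6, value 47
- item 1: duration 4, energy 2, value 38
Best: 85 pts.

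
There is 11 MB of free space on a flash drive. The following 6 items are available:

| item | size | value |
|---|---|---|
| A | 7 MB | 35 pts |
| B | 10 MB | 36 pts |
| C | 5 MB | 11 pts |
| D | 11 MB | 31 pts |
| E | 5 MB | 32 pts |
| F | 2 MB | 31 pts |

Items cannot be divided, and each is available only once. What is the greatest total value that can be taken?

66 pts

Check high-value combinations within 11 MB:
- A+F: size 7+2=9, value 35+31=66
- E+F: size 5+2=7, value 32+31=63
- C+E: size 5+5=10, value 11+32=43
Best: 66 pts.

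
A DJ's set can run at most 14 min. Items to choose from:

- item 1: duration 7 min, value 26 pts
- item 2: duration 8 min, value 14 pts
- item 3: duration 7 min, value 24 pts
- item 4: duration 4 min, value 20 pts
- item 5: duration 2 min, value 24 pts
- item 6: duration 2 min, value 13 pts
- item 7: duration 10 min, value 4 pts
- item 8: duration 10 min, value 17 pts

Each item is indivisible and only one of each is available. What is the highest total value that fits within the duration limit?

70 pts

Check high-value combinations within 14 min:
- item 1+item 4+item 5: duration 7+4+2=13, value 26+20+24=70
- item 3+item 4+item 5: duration 7+4+2=13, value 24+20+24=68
- item 1+item 5+item 6: duration 7+2+2=11, value 26+24+13=63
Best: 70 pts.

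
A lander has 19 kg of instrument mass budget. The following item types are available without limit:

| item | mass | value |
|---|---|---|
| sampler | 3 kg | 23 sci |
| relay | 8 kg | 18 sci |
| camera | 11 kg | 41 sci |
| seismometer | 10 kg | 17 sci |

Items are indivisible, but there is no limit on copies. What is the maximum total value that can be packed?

Best value-per-unit is sampler at 23/3, and filling with it alone uses mass 6×3=18. No mix of the others beats 6×23 = 138.

138 sci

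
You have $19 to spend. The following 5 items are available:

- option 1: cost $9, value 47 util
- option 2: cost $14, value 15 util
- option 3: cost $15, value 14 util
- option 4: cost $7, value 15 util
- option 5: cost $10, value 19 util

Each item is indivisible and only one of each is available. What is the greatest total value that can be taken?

Check high-value combinations within $19:
- option 1+option 5: cost 9+10=19, value 47+19=66
- option 1+option 4: cost 9+7=16, value 47+15=62
- option 1: cost 9, value 47
- option 4+option 5: cost 7+10=17, value 15+19=34
Best: 66 util.

66 util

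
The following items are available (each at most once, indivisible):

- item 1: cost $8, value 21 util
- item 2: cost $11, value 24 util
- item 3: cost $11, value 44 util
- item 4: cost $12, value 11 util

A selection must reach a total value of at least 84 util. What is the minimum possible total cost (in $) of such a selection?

30

Subsets with value ≥ 84, sorted by total cost:
- item 1+item 2+item 3: cost 30, value 89
- item 1+item 2+item 3+item 4: cost 42, value 100
Minimum cost: 30 $.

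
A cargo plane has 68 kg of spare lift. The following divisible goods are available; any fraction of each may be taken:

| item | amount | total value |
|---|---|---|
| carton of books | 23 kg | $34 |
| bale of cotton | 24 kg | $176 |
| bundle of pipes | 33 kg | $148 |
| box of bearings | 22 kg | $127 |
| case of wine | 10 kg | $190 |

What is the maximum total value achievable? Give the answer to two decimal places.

Take in order of value per unit:
- case of wine (190/10 per unit): all 10 → value 190, running total 190.00
- bale of cotton (176/24 per unit): all 24 → value 176, running total 366.00
- box of bearings (127/22 per unit): all 22 → value 127, running total 493.00
- bundle of pipes (148/33 per unit): 12 of 33 → value 12×148/33 = 53.8182, running total 546.82
Total 546.82.

546.82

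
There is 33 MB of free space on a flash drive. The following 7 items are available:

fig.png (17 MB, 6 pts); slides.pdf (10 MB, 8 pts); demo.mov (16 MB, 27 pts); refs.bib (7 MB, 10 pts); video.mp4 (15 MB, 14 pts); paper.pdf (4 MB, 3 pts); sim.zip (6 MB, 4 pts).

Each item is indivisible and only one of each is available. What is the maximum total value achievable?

Check high-value combinations within 33 MB:
- slides.pdf+demo.mov+refs.bib: size 10+16+7=33, value 8+27+10=45
- demo.mov+refs.bib+paper.pdf+sim.zip: size 16+7+4+6=33, value 27+10+3+4=44
- demo.mov+refs.bib+sim.zip: size 16+7+6=29, value 27+10+4=41
- demo.mov+video.mp4: size 16+15=31, value 27+14=41
Best: 45 pts.

45 pts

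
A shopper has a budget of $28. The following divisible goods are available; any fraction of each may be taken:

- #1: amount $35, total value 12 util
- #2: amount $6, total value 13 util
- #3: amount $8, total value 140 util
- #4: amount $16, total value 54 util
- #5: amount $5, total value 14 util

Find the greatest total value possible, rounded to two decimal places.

Take in order of value per unit:
- #3 (140/8 per unit): all 8 → value 140, running total 140.00
- #4 (54/16 per unit): all 16 → value 54, running total 194.00
- #5 (14/5 per unit): 4 of 5 → value 4×14/5 = 11.2000, running total 205.20
Total 205.20.

205.20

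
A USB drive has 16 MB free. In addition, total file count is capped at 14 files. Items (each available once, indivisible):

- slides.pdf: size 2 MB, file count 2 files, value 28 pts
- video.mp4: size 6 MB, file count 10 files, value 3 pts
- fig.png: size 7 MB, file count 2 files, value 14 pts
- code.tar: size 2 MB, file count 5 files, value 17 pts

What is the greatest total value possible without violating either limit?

59 pts

Feasible sets respecting both limits:
- slides.pdf+fig.png+code.tar: size 11, file count 9, value 59
- slides.pdf+video.mp4+fig.png: size 15, file count 14, value 45
- slides.pdf+code.tar: size 4, file count 7, value 45
- slides.pdf+fig.png: size 9, file count 4, value 42
Best: 59 pts.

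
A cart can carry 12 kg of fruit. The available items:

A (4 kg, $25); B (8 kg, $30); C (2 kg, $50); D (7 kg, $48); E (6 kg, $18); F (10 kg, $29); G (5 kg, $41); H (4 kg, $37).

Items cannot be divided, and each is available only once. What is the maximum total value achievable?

Check high-value combinations within 12 kg:
- C+G+H: weight 2+5+4=11, value 50+41+37=128
- A+C+G: weight 4+2+5=11, value 25+50+41=116
- A+C+H: weight 4+2+4=10, value 25+50+37=112
- C+E+H: weight 2+6+4=12, value 50+18+37=105
- C+D: weight 2+7=9, value 50+48=98
Best: $128.

$128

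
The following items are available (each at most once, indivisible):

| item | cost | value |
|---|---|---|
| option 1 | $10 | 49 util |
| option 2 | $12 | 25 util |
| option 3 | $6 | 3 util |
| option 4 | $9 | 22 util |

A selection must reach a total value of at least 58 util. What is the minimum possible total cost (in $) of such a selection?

Subsets with value ≥ 58, sorted by total cost:
- option 1+option 4: cost 19, value 71
- option 1+option 2: cost 22, value 74
- option 1+option 3+option 4: cost 25, value 74
- option 1+option 2+option 3: cost 28, value 77
Minimum cost: 19 $.

19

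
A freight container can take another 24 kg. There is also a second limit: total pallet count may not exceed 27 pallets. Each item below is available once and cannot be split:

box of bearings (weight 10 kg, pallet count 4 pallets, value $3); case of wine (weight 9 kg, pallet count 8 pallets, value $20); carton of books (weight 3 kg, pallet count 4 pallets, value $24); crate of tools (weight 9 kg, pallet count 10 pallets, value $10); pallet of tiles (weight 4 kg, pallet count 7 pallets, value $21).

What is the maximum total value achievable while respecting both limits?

Feasible sets respecting both limits:
- case of wine+carton of books+pallet of tiles: weight 16, pallet count 19, value 65
- carton of books+crate of tools+pallet of tiles: weight 16, pallet count 21, value 55
- case of wine+carton of books+crate of tools: weight 21, pallet count 22, value 54
Best: $65.

$65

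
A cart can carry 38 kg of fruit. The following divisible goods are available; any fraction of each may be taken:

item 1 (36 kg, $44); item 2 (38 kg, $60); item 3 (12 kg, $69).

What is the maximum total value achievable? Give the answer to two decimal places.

110.05

Take in order of value per unit:
- item 3 (69/12 per unit): all 12 → value 69, running total 69.00
- item 2 (60/38 per unit): 26 of 38 → value 26×60/38 = 41.0526, running total 110.05
Total 110.05.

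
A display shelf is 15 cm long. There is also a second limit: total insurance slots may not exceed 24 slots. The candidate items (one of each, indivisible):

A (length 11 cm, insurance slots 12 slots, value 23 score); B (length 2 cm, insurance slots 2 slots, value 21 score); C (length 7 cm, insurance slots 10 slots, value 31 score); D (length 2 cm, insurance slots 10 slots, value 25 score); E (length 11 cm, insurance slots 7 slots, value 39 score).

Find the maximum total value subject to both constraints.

Feasible sets respecting both limits:
- B+D+E: length 15, insurance slots 19, value 85
- B+C+D: length 11, insurance slots 22, value 77
- A+B+D: length 15, insurance slots 24, value 69
- D+E: length 13, insurance slots 17, value 64
Best: 85 score.

85 score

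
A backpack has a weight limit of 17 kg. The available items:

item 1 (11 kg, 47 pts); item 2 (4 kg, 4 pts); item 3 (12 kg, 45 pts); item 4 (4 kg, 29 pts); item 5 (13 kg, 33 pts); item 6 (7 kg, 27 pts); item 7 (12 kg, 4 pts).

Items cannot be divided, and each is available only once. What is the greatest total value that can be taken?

76 pts

Check high-value combinations within 17 kg:
- item 1+item 4: weight 11+4=15, value 47+29=76
- item 3+item 4: weight 12+4=16, value 45+29=74
- item 4+item 5: weight 4+13=17, value 29+33=62
- item 2+item 4+item 6: weight 4+4+7=15, value 4+29+27=60
Best: 76 pts.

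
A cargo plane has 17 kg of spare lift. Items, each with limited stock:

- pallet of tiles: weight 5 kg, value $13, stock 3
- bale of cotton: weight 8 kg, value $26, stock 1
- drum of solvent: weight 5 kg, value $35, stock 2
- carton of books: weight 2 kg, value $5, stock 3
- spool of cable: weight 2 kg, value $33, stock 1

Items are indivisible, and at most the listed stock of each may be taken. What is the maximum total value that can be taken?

Best selections within weight 17 and stock limits:
- 1×pallet of tiles + 2×drum of solvent + 1×spool of cable: weight 17, value 116
- 2×drum of solvent + 2×carton of books + 1×spool of cable: weight 16, value 113
Best: $116.

$116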